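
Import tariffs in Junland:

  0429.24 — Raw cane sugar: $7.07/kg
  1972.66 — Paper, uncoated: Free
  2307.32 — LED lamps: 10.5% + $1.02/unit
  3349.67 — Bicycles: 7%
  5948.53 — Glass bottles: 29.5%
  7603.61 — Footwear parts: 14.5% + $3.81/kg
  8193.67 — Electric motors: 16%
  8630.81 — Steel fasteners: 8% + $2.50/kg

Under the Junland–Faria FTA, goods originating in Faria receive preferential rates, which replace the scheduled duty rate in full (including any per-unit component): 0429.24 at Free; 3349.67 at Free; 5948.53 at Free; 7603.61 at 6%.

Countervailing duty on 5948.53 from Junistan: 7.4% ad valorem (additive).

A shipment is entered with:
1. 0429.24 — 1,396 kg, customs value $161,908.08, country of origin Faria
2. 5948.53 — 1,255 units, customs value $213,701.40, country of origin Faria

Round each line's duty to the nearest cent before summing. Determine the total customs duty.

Line 1 (0429.24, Faria, 1,396 kg, $161,908.08):
Base rate for 0429.24 is $7.07/kg.
Origin Faria qualifies under the Junland–Faria agreement and 0429.24 is covered: preferential rate Free applies instead.
Duty = $161,908.08 × 0% = $0.00.
Line 2 (5948.53, Faria, 1,255 units, $213,701.40):
Base rate for 5948.53 is 29.5%.
Origin Faria qualifies under the Junland–Faria agreement and 5948.53 is covered: preferential rate Free applies instead.
The additional-duty order on 5948.53 targets Junistan, not Faria; it does not apply.
Duty = $213,701.40 × 0% = $0.00.
Total = $0.00 + $0.00 = $0.00.

$0.00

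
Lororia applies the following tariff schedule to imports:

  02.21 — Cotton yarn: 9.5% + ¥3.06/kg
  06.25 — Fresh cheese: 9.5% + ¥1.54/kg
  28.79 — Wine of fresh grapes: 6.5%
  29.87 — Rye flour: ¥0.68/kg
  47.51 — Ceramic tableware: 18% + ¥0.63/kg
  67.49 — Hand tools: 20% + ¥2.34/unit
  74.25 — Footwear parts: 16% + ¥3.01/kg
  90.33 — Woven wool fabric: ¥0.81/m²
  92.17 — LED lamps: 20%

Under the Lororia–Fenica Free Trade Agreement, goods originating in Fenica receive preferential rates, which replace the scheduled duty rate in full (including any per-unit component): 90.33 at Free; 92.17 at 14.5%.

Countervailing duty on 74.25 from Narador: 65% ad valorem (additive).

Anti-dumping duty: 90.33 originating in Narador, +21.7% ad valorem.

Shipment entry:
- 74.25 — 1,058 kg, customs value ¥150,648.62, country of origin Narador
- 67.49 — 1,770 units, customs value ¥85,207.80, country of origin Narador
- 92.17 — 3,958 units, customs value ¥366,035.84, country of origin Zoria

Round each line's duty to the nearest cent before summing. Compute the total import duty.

Line 1 (74.25, Narador, 1,058 kg, ¥150,648.62):
Base rate for 74.25 is 16% + ¥3.01/kg.
Additional duty on 74.25 from Narador: +65%. Applied ad valorem rate: 16% + 65% = 81%.
Duty = ¥150,648.62 × 81% + 1,058 × ¥3.01 = ¥125,209.96.
Line 2 (67.49, Narador, 1,770 units, ¥85,207.80):
Base rate for 67.49 is 20% + ¥2.34/unit.
Duty = ¥85,207.80 × 20% + 1,770 × ¥2.34 = ¥21,183.36.
Line 3 (92.17, Zoria, 3,958 units, ¥366,035.84):
Base rate for 92.17 is 20%.
92.17 has an FTA preferential rate, but origin Zoria is not Fenica; base rate stands.
Duty = ¥366,035.84 × 20% = ¥73,207.17.
Total = ¥125,209.96 + ¥21,183.36 + ¥73,207.17 = ¥219,600.49.

¥219,600.49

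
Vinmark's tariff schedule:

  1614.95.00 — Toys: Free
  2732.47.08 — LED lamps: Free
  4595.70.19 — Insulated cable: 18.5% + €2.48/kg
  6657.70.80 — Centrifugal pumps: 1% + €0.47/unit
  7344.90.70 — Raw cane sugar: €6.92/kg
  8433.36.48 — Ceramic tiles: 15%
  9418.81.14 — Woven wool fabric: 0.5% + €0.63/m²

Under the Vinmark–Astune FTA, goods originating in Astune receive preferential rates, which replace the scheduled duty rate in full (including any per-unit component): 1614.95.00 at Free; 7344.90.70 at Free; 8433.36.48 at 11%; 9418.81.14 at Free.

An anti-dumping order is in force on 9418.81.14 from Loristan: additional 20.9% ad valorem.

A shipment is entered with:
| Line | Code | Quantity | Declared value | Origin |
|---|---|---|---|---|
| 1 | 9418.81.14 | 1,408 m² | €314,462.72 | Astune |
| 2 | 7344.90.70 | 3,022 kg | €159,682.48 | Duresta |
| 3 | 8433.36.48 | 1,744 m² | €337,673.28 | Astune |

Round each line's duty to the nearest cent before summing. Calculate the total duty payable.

€58,056.30

Line 1 (9418.81.14, Astune, 1,408 m², €314,462.72):
Base rate for 9418.81.14 is 0.5% + €0.63/m².
Origin Astune qualifies under the Vinmark–Astune agreement and 9418.81.14 is covered: preferential rate Free applies instead.
The additional-duty order on 9418.81.14 targets Loristan, not Astune; it does not apply.
Duty = €314,462.72 × 0% = €0.00.
Line 2 (7344.90.70, Duresta, 3,022 kg, €159,682.48):
Base rate for 7344.90.70 is €6.92/kg.
7344.90.70 has an FTA preferential rate, but origin Duresta is not Astune; base rate stands.
Duty = 3,022 × €6.92 = €20,912.24.
Line 3 (8433.36.48, Astune, 1,744 m², €337,673.28):
Base rate for 8433.36.48 is 15%.
Origin Astune qualifies under the Vinmark–Astune agreement and 8433.36.48 is covered: preferential rate 11% applies instead.
Duty = €337,673.28 × 11% = €37,144.06.
Total = €0.00 + €20,912.24 + €37,144.06 = €58,056.30.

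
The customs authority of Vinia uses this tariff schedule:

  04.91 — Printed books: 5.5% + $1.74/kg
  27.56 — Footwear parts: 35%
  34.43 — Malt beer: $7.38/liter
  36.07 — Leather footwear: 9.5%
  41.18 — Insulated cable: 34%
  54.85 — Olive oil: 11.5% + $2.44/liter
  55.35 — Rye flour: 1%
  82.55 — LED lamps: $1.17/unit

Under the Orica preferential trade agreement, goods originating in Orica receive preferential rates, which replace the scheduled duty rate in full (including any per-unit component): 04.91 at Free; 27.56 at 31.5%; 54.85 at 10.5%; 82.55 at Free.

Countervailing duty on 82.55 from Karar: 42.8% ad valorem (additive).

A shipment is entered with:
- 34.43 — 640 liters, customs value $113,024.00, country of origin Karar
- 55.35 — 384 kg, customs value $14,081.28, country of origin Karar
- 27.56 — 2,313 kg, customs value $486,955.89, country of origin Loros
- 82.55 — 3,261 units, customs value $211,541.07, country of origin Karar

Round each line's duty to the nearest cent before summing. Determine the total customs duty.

$269,653.52

Line 1 (34.43, Karar, 640 liters, $113,024.00):
Base rate for 34.43 is $7.38/liter.
Duty = 640 × $7.38 = $4,723.20.
Line 2 (55.35, Karar, 384 kg, $14,081.28):
Base rate for 55.35 is 1%.
Duty = $14,081.28 × 1% = $140.81.
Line 3 (27.56, Loros, 2,313 kg, $486,955.89):
Base rate for 27.56 is 35%.
27.56 has an FTA preferential rate, but origin Loros is not Orica; base rate stands.
Duty = $486,955.89 × 35% = $170,434.56.
Line 4 (82.55, Karar, 3,261 units, $211,541.07):
Base rate for 82.55 is $1.17/unit.
82.55 has an FTA preferential rate, but origin Karar is not Orica; base rate stands.
Additional duty on 82.55 from Karar: +42.8% ad valorem. Applied ad valorem rate = 42.8%.
Duty = $211,541.07 × 42.8% + 3,261 × $1.17 = $94,354.95.
Total = $4,723.20 + $140.81 + $170,434.56 + $94,354.95 = $269,653.52.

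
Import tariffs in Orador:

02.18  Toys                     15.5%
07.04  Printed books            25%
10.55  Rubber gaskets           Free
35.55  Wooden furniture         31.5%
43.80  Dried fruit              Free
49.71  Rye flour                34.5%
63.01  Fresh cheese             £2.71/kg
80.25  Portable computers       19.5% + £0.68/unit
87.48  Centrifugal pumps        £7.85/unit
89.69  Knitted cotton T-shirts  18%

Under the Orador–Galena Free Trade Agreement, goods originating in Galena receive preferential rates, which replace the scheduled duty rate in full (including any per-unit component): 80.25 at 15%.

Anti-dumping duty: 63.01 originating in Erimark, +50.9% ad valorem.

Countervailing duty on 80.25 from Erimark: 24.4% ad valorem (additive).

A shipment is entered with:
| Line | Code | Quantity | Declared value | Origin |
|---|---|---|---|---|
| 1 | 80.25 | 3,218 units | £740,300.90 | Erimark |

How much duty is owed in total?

£327,180.34

Line 1 (80.25, Erimark, 3,218 units, £740,300.90):
Base rate for 80.25 is 19.5% + £0.68/unit.
80.25 has an FTA preferential rate, but origin Erimark is not Galena; base rate stands.
Additional duty on 80.25 from Erimark: +24.4%. Applied ad valorem rate: 19.5% + 24.4% = 43.9%.
Duty = £740,300.90 × 43.9% + 3,218 × £0.68 = £327,180.34.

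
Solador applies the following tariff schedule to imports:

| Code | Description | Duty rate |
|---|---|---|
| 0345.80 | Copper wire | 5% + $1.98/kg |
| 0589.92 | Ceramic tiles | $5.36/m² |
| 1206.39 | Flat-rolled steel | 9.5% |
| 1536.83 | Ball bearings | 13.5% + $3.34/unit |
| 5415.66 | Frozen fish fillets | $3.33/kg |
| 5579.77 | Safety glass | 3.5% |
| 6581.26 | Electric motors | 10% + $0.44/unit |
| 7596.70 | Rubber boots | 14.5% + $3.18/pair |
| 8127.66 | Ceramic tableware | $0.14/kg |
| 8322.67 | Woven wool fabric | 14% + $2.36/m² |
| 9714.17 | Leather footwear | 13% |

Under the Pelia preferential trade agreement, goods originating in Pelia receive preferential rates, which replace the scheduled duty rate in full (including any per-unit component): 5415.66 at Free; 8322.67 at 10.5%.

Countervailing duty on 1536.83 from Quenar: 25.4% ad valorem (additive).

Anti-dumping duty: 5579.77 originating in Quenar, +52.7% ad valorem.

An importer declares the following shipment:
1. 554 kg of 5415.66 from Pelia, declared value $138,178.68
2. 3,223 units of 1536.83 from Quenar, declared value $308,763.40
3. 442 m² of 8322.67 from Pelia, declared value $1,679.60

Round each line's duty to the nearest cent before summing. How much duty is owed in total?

Line 1 (5415.66, Pelia, 554 kg, $138,178.68):
Base rate for 5415.66 is $3.33/kg.
Origin Pelia qualifies under the Solador–Pelia agreement and 5415.66 is covered: preferential rate Free applies instead.
Duty = $138,178.68 × 0% = $0.00.
Line 2 (1536.83, Quenar, 3,223 units, $308,763.40):
Base rate for 1536.83 is 13.5% + $3.34/unit.
Additional duty on 1536.83 from Quenar: +25.4%. Applied ad valorem rate: 13.5% + 25.4% = 38.9%.
Duty = $308,763.40 × 38.9% + 3,223 × $3.34 = $130,873.78.
Line 3 (8322.67, Pelia, 442 m², $1,679.60):
Base rate for 8322.67 is 14% + $2.36/m².
Origin Pelia qualifies under the Solador–Pelia agreement and 8322.67 is covered: preferential rate 10.5% applies instead.
Duty = $1,679.60 × 10.5% = $176.36.
Total = $0.00 + $130,873.78 + $176.36 = $131,050.14.

$131,050.14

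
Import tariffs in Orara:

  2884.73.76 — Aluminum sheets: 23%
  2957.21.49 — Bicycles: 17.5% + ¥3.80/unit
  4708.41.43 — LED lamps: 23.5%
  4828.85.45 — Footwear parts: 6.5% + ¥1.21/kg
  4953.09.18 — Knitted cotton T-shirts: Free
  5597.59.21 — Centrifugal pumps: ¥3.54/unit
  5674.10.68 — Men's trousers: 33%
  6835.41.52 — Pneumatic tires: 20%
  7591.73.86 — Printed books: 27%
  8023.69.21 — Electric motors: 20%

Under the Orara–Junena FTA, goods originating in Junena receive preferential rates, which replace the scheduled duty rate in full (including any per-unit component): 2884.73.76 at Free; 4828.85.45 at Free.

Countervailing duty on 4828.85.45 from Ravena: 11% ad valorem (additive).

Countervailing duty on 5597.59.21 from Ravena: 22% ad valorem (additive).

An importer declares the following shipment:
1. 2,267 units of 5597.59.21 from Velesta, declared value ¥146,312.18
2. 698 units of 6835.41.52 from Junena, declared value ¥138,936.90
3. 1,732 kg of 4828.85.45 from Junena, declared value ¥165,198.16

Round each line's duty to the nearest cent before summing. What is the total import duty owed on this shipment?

Line 1 (5597.59.21, Velesta, 2,267 units, ¥146,312.18):
Base rate for 5597.59.21 is ¥3.54/unit.
The additional-duty order on 5597.59.21 targets Ravena, not Velesta; it does not apply.
Duty = 2,267 × ¥3.54 = ¥8,025.18.
Line 2 (6835.41.52, Junena, 698 units, ¥138,936.90):
Base rate for 6835.41.52 is 20%.
Origin Junena is the FTA partner but 6835.41.52 is not on the preference list; base rate stands.
Duty = ¥138,936.90 × 20% = ¥27,787.38.
Line 3 (4828.85.45, Junena, 1,732 kg, ¥165,198.16):
Base rate for 4828.85.45 is 6.5% + ¥1.21/kg.
Origin Junena qualifies under the Orara–Junena agreement and 4828.85.45 is covered: preferential rate Free applies instead.
The additional-duty order on 4828.85.45 targets Ravena, not Junena; it does not apply.
Duty = ¥165,198.16 × 0% = ¥0.00.
Total = ¥8,025.18 + ¥27,787.38 + ¥0.00 = ¥35,812.56.

¥35,812.56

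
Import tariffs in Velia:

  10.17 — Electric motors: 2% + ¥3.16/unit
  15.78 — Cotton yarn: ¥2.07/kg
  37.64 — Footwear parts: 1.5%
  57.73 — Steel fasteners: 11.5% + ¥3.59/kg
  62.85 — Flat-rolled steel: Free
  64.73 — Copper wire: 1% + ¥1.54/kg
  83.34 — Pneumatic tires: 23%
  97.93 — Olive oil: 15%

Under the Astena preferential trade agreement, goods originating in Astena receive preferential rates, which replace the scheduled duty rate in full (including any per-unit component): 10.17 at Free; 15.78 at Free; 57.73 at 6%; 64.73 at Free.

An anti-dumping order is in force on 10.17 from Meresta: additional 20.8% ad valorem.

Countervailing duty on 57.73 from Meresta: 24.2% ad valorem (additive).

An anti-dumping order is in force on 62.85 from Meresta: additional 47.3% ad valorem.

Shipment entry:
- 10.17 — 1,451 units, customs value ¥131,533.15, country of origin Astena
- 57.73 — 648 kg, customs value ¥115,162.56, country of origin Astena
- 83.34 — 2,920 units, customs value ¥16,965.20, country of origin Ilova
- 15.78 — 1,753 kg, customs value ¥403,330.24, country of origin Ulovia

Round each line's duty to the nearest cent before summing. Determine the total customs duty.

Line 1 (10.17, Astena, 1,451 units, ¥131,533.15):
Base rate for 10.17 is 2% + ¥3.16/unit.
Origin Astena qualifies under the Velia–Astena agreement and 10.17 is covered: preferential rate Free applies instead.
The additional-duty order on 10.17 targets Meresta, not Astena; it does not apply.
Duty = ¥131,533.15 × 0% = ¥0.00.
Line 2 (57.73, Astena, 648 kg, ¥115,162.56):
Base rate for 57.73 is 11.5% + ¥3.59/kg.
Origin Astena qualifies under the Velia–Astena agreement and 57.73 is covered: preferential rate 6% applies instead.
The additional-duty order on 57.73 targets Meresta, not Astena; it does not apply.
Duty = ¥115,162.56 × 6% = ¥6,909.75.
Line 3 (83.34, Ilova, 2,920 units, ¥16,965.20):
Base rate for 83.34 is 23%.
Duty = ¥16,965.20 × 23% = ¥3,902.00.
Line 4 (15.78, Ulovia, 1,753 kg, ¥403,330.24):
Base rate for 15.78 is ¥2.07/kg.
15.78 has an FTA preferential rate, but origin Ulovia is not Astena; base rate stands.
Duty = 1,753 × ¥2.07 = ¥3,628.71.
Total = ¥0.00 + ¥6,909.75 + ¥3,902.00 + ¥3,628.71 = ¥14,440.46.

¥14,440.46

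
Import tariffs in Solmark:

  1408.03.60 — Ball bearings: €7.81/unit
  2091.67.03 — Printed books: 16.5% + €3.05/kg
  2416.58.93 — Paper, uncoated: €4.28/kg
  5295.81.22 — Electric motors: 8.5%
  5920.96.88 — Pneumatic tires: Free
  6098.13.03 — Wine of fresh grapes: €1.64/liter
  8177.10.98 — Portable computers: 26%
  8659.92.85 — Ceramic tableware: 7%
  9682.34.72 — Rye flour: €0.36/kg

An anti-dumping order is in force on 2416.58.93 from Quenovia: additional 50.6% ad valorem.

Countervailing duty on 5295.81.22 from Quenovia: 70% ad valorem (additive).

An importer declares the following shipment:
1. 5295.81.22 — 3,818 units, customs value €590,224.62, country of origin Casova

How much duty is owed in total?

€50,169.09

Line 1 (5295.81.22, Casova, 3,818 units, €590,224.62):
Base rate for 5295.81.22 is 8.5%.
The additional-duty order on 5295.81.22 targets Quenovia, not Casova; it does not apply.
Duty = €590,224.62 × 8.5% = €50,169.09.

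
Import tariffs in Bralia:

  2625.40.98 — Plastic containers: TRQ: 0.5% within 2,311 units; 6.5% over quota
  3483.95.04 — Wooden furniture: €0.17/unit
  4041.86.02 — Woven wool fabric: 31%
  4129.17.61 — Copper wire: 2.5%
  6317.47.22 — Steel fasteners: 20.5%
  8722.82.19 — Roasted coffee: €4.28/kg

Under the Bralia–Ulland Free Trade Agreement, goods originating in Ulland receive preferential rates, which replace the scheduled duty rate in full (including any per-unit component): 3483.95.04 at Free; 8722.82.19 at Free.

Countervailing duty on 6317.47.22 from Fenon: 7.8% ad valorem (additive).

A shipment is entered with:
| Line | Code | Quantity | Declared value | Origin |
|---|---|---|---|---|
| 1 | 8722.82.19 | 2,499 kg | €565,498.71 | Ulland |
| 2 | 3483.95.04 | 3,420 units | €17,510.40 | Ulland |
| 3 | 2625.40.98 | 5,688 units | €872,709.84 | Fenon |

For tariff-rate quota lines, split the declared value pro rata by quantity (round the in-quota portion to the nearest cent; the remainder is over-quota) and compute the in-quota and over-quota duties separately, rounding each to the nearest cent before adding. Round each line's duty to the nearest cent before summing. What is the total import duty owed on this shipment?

€35,451.53

Line 1 (8722.82.19, Ulland, 2,499 kg, €565,498.71):
Base rate for 8722.82.19 is €4.28/kg.
Origin Ulland qualifies under the Bralia–Ulland agreement and 8722.82.19 is covered: preferential rate Free applies instead.
Duty = €565,498.71 × 0% = €0.00.
Line 2 (3483.95.04, Ulland, 3,420 units, €17,510.40):
Base rate for 3483.95.04 is €0.17/unit.
Origin Ulland qualifies under the Bralia–Ulland agreement and 3483.95.04 is covered: preferential rate Free applies instead.
Duty = €17,510.40 × 0% = €0.00.
Line 3 (2625.40.98, Fenon, 5,688 units, €872,709.84):
Code 2625.40.98 is under a tariff-rate quota (threshold 2,311 units). In-quota: 2,311 units at 0.5%; over-quota: 3,377 units at 6.5%.
Pro-rata value split: in-quota = €872,709.84 × 2,311/5,688 = €354,576.73; over-quota = €872,709.84 − €354,576.73 = €518,133.11.
In-quota duty = €354,576.73 × 0.5% = €1,772.88. Over-quota duty = €518,133.11 × 6.5% = €33,678.65.
Line duty = €1,772.88 + €33,678.65 = €35,451.53.
Total = €0.00 + €0.00 + €35,451.53 = €35,451.53.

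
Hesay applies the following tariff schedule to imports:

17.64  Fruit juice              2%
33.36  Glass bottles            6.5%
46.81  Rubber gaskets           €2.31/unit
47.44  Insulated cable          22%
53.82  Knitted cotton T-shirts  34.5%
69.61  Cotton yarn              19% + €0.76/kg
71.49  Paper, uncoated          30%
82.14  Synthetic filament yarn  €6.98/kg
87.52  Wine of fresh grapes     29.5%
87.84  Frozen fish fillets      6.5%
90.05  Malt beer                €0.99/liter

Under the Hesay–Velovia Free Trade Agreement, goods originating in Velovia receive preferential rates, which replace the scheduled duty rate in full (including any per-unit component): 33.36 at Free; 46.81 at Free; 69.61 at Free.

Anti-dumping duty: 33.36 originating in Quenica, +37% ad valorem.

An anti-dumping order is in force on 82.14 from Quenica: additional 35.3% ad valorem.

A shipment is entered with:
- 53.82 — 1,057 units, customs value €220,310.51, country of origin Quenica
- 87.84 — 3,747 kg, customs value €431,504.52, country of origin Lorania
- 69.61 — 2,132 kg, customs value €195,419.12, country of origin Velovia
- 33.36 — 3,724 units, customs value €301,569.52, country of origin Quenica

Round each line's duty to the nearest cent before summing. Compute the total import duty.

€235,237.66

Line 1 (53.82, Quenica, 1,057 units, €220,310.51):
Base rate for 53.82 is 34.5%.
Duty = €220,310.51 × 34.5% = €76,007.13.
Line 2 (87.84, Lorania, 3,747 kg, €431,504.52):
Base rate for 87.84 is 6.5%.
Duty = €431,504.52 × 6.5% = €28,047.79.
Line 3 (69.61, Velovia, 2,132 kg, €195,419.12):
Base rate for 69.61 is 19% + €0.76/kg.
Origin Velovia qualifies under the Hesay–Velovia agreement and 69.61 is covered: preferential rate Free applies instead.
Duty = €195,419.12 × 0% = €0.00.
Line 4 (33.36, Quenica, 3,724 units, €301,569.52):
Base rate for 33.36 is 6.5%.
33.36 has an FTA preferential rate, but origin Quenica is not Velovia; base rate stands.
Additional duty on 33.36 from Quenica: +37%. Applied ad valorem rate: 6.5% + 37% = 43.5%.
Duty = €301,569.52 × 43.5% = €131,182.74.
Total = €76,007.13 + €28,047.79 + €0.00 + €131,182.74 = €235,237.66.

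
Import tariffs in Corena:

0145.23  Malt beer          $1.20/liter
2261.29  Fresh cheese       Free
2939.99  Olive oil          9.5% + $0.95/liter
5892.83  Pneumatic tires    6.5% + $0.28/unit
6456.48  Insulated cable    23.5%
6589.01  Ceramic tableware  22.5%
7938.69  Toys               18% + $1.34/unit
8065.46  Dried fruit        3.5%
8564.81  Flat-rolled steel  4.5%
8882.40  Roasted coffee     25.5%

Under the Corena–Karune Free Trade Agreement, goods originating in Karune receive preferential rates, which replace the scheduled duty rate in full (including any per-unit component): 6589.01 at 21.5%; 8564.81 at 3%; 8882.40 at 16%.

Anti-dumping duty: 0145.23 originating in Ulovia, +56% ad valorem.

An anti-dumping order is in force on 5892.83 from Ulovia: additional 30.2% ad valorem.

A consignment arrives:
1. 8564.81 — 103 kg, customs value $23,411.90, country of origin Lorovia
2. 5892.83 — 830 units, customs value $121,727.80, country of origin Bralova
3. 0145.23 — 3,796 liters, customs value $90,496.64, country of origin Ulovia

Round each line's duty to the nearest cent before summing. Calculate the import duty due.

$64,431.57

Line 1 (8564.81, Lorovia, 103 kg, $23,411.90):
Base rate for 8564.81 is 4.5%.
8564.81 has an FTA preferential rate, but origin Lorovia is not Karune; base rate stands.
Duty = $23,411.90 × 4.5% = $1,053.54.
Line 2 (5892.83, Bralova, 830 units, $121,727.80):
Base rate for 5892.83 is 6.5% + $0.28/unit.
The additional-duty order on 5892.83 targets Ulovia, not Bralova; it does not apply.
Duty = $121,727.80 × 6.5% + 830 × $0.28 = $8,144.71.
Line 3 (0145.23, Ulovia, 3,796 liters, $90,496.64):
Base rate for 0145.23 is $1.20/liter.
Additional duty on 0145.23 from Ulovia: +56% ad valorem. Applied ad valorem rate = 56%.
Duty = $90,496.64 × 56% + 3,796 × $1.20 = $55,233.32.
Total = $1,053.54 + $8,144.71 + $55,233.32 = $64,431.57.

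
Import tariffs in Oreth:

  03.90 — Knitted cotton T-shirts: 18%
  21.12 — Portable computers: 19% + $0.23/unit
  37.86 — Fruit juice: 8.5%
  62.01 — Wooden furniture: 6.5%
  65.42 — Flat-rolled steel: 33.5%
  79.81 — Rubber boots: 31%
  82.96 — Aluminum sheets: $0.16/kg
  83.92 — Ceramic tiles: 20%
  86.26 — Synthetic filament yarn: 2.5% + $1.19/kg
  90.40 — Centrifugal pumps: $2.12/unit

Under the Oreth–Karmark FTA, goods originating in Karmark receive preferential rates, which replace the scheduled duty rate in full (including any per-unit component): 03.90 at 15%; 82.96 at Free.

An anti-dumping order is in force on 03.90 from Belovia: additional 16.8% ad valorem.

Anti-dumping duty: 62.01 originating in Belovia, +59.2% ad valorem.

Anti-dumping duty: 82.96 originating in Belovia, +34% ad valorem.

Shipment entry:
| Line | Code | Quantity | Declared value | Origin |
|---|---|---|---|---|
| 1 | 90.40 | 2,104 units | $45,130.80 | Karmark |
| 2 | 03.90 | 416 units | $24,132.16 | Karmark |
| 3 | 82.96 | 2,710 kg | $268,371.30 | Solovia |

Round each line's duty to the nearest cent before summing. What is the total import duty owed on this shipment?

Line 1 (90.40, Karmark, 2,104 units, $45,130.80):
Base rate for 90.40 is $2.12/unit.
Origin Karmark is the FTA partner but 90.40 is not on the preference list; base rate stands.
Duty = 2,104 × $2.12 = $4,460.48.
Line 2 (03.90, Karmark, 416 units, $24,132.16):
Base rate for 03.90 is 18%.
Origin Karmark qualifies under the Oreth–Karmark agreement and 03.90 is covered: preferential rate 15% applies instead.
The additional-duty order on 03.90 targets Belovia, not Karmark; it does not apply.
Duty = $24,132.16 × 15% = $3,619.82.
Line 3 (82.96, Solovia, 2,710 kg, $268,371.30):
Base rate for 82.96 is $0.16/kg.
82.96 has an FTA preferential rate, but origin Solovia is not Karmark; base rate stands.
The additional-duty order on 82.96 targets Belovia, not Solovia; it does not apply.
Duty = 2,710 × $0.16 = $433.60.
Total = $4,460.48 + $3,619.82 + $433.60 = $8,513.90.

$8,513.90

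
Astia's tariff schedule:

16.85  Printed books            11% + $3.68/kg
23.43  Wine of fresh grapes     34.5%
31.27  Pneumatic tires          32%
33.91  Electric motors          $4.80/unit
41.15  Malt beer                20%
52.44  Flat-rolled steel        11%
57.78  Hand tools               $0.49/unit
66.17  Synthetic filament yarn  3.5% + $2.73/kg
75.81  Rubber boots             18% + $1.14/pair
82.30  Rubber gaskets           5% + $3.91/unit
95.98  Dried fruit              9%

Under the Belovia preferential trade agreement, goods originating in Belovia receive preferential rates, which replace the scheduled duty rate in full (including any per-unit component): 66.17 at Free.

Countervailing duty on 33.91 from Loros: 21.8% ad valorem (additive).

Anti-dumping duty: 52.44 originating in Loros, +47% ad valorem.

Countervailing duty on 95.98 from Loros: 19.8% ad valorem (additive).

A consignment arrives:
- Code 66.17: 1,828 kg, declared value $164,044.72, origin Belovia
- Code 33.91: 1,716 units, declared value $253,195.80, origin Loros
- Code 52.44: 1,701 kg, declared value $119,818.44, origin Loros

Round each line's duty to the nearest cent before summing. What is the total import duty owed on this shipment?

Line 1 (66.17, Belovia, 1,828 kg, $164,044.72):
Base rate for 66.17 is 3.5% + $2.73/kg.
Origin Belovia qualifies under the Astia–Belovia agreement and 66.17 is covered: preferential rate Free applies instead.
Duty = $164,044.72 × 0% = $0.00.
Line 2 (33.91, Loros, 1,716 units, $253,195.80):
Base rate for 33.91 is $4.80/unit.
Additional duty on 33.91 from Loros: +21.8% ad valorem. Applied ad valorem rate = 21.8%.
Duty = $253,195.80 × 21.8% + 1,716 × $4.80 = $63,433.48.
Line 3 (52.44, Loros, 1,701 kg, $119,818.44):
Base rate for 52.44 is 11%.
Additional duty on 52.44 from Loros: +47%. Applied ad valorem rate: 11% + 47% = 58%.
Duty = $119,818.44 × 58% = $69,494.70.
Total = $0.00 + $63,433.48 + $69,494.70 = $132,928.18.

$132,928.18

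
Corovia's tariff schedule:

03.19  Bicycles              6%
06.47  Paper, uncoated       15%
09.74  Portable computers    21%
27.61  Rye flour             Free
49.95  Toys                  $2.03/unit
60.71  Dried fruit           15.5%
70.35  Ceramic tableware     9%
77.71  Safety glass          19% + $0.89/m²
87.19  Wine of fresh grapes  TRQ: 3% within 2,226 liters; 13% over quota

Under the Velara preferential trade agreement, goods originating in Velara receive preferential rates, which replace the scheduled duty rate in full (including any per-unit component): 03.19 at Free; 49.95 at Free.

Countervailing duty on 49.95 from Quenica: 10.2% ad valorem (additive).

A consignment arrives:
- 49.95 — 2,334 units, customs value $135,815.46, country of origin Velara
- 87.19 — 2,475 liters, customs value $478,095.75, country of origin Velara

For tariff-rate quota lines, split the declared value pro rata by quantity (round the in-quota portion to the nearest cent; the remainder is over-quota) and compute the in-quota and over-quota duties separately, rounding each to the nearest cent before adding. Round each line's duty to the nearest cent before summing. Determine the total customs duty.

$19,152.80

Line 1 (49.95, Velara, 2,334 units, $135,815.46):
Base rate for 49.95 is $2.03/unit.
Origin Velara qualifies under the Corovia–Velara agreement and 49.95 is covered: preferential rate Free applies instead.
The additional-duty order on 49.95 targets Quenica, not Velara; it does not apply.
Duty = $135,815.46 × 0% = $0.00.
Line 2 (87.19, Velara, 2,475 liters, $478,095.75):
Code 87.19 is under a tariff-rate quota (threshold 2,226 liters). In-quota: 2,226 liters at 3%; over-quota: 249 liters at 13%.
Pro-rata value split: in-quota = $478,095.75 × 2,226/2,475 = $429,996.42; over-quota = $478,095.75 − $429,996.42 = $48,099.33.
In-quota duty = $429,996.42 × 3% = $12,899.89. Over-quota duty = $48,099.33 × 13% = $6,252.91.
Line duty = $12,899.89 + $6,252.91 = $19,152.80.
Total = $0.00 + $19,152.80 = $19,152.80.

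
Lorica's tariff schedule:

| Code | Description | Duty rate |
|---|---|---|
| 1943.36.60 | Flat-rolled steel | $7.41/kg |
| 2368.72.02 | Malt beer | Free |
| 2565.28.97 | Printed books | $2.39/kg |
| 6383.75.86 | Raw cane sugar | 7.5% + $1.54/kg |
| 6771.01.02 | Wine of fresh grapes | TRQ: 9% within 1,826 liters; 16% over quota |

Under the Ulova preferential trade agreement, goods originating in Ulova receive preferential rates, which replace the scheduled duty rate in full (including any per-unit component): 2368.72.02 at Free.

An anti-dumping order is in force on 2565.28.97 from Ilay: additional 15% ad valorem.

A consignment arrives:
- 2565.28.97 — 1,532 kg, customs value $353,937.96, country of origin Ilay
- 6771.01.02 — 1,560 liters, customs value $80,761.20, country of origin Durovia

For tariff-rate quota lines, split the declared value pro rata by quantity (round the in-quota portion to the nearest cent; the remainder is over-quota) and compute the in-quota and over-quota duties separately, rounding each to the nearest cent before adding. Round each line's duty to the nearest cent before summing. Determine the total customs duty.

Line 1 (2565.28.97, Ilay, 1,532 kg, $353,937.96):
Base rate for 2565.28.97 is $2.39/kg.
Additional duty on 2565.28.97 from Ilay: +15% ad valorem. Applied ad valorem rate = 15%.
Duty = $353,937.96 × 15% + 1,532 × $2.39 = $56,752.17.
Line 2 (6771.01.02, Durovia, 1,560 liters, $80,761.20):
Code 6771.01.02 is under a tariff-rate quota (threshold 1,826 liters). Quantity 1,560 liters is within the quota, so the in-quota rate 9% applies to the full value.
Duty = $80,761.20 × 9% = $7,268.51.
Total = $56,752.17 + $7,268.51 = $64,020.68.

$64,020.68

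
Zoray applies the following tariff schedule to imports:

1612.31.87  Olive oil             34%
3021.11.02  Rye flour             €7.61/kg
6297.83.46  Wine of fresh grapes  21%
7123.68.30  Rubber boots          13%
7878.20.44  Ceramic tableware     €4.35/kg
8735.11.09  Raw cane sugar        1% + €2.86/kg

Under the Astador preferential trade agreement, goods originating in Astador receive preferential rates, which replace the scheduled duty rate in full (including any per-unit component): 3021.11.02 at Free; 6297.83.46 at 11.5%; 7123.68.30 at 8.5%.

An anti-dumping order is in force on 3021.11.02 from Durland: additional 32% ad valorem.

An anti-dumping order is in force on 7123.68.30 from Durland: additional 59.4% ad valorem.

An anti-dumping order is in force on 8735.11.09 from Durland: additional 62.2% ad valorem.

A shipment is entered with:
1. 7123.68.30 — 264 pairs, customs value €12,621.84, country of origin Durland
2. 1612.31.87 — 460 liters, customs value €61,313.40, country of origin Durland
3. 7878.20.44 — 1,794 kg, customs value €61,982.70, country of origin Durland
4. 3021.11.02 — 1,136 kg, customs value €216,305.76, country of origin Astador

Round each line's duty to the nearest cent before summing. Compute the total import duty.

€37,788.67

Line 1 (7123.68.30, Durland, 264 pairs, €12,621.84):
Base rate for 7123.68.30 is 13%.
7123.68.30 has an FTA preferential rate, but origin Durland is not Astador; base rate stands.
Additional duty on 7123.68.30 from Durland: +59.4%. Applied ad valorem rate: 13% + 59.4% = 72.4%.
Duty = €12,621.84 × 72.4% = €9,138.21.
Line 2 (1612.31.87, Durland, 460 liters, €61,313.40):
Base rate for 1612.31.87 is 34%.
Duty = €61,313.40 × 34% = €20,846.56.
Line 3 (7878.20.44, Durland, 1,794 kg, €61,982.70):
Base rate for 7878.20.44 is €4.35/kg.
Duty = 1,794 × €4.35 = €7,803.90.
Line 4 (3021.11.02, Astador, 1,136 kg, €216,305.76):
Base rate for 3021.11.02 is €7.61/kg.
Origin Astador qualifies under the Zoray–Astador agreement and 3021.11.02 is covered: preferential rate Free applies instead.
The additional-duty order on 3021.11.02 targets Durland, not Astador; it does not apply.
Duty = €216,305.76 × 0% = €0.00.
Total = €9,138.21 + €20,846.56 + €7,803.90 + €0.00 = €37,788.67.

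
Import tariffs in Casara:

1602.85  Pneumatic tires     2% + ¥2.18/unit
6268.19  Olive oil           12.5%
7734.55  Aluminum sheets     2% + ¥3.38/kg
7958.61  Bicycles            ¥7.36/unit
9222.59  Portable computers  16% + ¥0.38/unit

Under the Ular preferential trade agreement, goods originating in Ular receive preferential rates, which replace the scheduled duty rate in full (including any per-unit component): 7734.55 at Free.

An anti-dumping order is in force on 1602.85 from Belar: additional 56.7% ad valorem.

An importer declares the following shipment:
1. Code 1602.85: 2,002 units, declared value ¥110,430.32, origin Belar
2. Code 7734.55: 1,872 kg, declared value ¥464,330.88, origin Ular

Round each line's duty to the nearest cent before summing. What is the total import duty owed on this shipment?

Line 1 (1602.85, Belar, 2,002 units, ¥110,430.32):
Base rate for 1602.85 is 2% + ¥2.18/unit.
Additional duty on 1602.85 from Belar: +56.7%. Applied ad valorem rate: 2% + 56.7% = 58.7%.
Duty = ¥110,430.32 × 58.7% + 2,002 × ¥2.18 = ¥69,186.96.
Line 2 (7734.55, Ular, 1,872 kg, ¥464,330.88):
Base rate for 7734.55 is 2% + ¥3.38/kg.
Origin Ular qualifies under the Casara–Ular agreement and 7734.55 is covered: preferential rate Free applies instead.
Duty = ¥464,330.88 × 0% = ¥0.00.
Total = ¥69,186.96 + ¥0.00 = ¥69,186.96.

¥69,186.96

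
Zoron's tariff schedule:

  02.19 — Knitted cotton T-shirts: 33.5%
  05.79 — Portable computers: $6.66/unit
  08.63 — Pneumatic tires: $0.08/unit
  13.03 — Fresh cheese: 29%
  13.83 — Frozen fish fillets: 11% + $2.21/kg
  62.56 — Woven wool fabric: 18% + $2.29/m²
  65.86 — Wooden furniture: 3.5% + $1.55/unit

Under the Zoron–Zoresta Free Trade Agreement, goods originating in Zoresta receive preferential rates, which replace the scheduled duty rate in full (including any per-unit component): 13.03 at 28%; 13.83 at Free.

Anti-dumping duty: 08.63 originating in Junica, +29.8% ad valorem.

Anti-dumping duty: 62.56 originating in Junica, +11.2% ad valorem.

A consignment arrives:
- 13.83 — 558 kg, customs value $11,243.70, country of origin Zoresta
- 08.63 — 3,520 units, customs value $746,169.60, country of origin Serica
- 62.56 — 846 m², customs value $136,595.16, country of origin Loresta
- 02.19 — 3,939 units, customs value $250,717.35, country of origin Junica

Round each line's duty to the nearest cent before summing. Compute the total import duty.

Line 1 (13.83, Zoresta, 558 kg, $11,243.70):
Base rate for 13.83 is 11% + $2.21/kg.
Origin Zoresta qualifies under the Zoron–Zoresta agreement and 13.83 is covered: preferential rate Free applies instead.
Duty = $11,243.70 × 0% = $0.00.
Line 2 (08.63, Serica, 3,520 units, $746,169.60):
Base rate for 08.63 is $0.08/unit.
The additional-duty order on 08.63 targets Junica, not Serica; it does not apply.
Duty = 3,520 × $0.08 = $281.60.
Line 3 (62.56, Loresta, 846 m², $136,595.16):
Base rate for 62.56 is 18% + $2.29/m².
The additional-duty order on 62.56 targets Junica, not Loresta; it does not apply.
Duty = $136,595.16 × 18% + 846 × $2.29 = $26,524.47.
Line 4 (02.19, Junica, 3,939 units, $250,717.35):
Base rate for 02.19 is 33.5%.
Duty = $250,717.35 × 33.5% = $83,990.31.
Total = $0.00 + $281.60 + $26,524.47 + $83,990.31 = $110,796.38.

$110,796.38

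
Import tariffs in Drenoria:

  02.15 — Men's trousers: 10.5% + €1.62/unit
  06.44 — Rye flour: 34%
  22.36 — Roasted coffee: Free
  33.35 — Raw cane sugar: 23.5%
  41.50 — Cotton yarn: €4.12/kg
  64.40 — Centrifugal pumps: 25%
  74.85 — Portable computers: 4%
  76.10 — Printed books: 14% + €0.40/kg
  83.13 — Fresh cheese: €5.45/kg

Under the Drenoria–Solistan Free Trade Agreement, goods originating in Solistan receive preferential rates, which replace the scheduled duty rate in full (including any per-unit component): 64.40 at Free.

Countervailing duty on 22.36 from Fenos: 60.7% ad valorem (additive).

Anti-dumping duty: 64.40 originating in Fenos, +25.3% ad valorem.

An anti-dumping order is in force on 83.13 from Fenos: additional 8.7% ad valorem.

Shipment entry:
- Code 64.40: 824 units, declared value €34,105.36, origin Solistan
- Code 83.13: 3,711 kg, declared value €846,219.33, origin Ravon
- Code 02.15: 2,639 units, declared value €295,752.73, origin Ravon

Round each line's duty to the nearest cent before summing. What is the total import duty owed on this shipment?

Line 1 (64.40, Solistan, 824 units, €34,105.36):
Base rate for 64.40 is 25%.
Origin Solistan qualifies under the Drenoria–Solistan agreement and 64.40 is covered: preferential rate Free applies instead.
The additional-duty order on 64.40 targets Fenos, not Solistan; it does not apply.
Duty = €34,105.36 × 0% = €0.00.
Line 2 (83.13, Ravon, 3,711 kg, €846,219.33):
Base rate for 83.13 is €5.45/kg.
The additional-duty order on 83.13 targets Fenos, not Ravon; it does not apply.
Duty = 3,711 × €5.45 = €20,224.95.
Line 3 (02.15, Ravon, 2,639 units, €295,752.73):
Base rate for 02.15 is 10.5% + €1.62/unit.
Duty = €295,752.73 × 10.5% + 2,639 × €1.62 = €35,329.22.
Total = €0.00 + €20,224.95 + €35,329.22 = €55,554.17.

€55,554.17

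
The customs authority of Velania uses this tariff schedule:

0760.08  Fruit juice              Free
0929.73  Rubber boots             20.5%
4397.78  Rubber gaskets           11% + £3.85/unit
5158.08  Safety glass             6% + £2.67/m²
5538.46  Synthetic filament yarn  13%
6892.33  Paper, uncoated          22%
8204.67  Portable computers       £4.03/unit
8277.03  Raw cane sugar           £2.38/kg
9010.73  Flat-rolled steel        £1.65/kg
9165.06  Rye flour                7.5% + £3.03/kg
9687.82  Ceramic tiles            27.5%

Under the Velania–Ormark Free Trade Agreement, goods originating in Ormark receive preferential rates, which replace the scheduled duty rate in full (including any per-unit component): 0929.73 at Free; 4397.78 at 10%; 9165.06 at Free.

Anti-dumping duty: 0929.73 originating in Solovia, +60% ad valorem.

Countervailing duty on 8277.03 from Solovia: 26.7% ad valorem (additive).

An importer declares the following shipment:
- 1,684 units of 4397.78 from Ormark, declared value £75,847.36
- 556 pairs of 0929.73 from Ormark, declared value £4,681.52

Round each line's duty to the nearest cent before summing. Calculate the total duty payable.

Line 1 (4397.78, Ormark, 1,684 units, £75,847.36):
Base rate for 4397.78 is 11% + £3.85/unit.
Origin Ormark qualifies under the Velania–Ormark agreement and 4397.78 is covered: preferential rate 10% applies instead.
Duty = £75,847.36 × 10% = £7,584.74.
Line 2 (0929.73, Ormark, 556 pairs, £4,681.52):
Base rate for 0929.73 is 20.5%.
Origin Ormark qualifies under the Velania–Ormark agreement and 0929.73 is covered: preferential rate Free applies instead.
The additional-duty order on 0929.73 targets Solovia, not Ormark; it does not apply.
Duty = £4,681.52 × 0% = £0.00.
Total = £7,584.74 + £0.00 = £7,584.74.

£7,584.74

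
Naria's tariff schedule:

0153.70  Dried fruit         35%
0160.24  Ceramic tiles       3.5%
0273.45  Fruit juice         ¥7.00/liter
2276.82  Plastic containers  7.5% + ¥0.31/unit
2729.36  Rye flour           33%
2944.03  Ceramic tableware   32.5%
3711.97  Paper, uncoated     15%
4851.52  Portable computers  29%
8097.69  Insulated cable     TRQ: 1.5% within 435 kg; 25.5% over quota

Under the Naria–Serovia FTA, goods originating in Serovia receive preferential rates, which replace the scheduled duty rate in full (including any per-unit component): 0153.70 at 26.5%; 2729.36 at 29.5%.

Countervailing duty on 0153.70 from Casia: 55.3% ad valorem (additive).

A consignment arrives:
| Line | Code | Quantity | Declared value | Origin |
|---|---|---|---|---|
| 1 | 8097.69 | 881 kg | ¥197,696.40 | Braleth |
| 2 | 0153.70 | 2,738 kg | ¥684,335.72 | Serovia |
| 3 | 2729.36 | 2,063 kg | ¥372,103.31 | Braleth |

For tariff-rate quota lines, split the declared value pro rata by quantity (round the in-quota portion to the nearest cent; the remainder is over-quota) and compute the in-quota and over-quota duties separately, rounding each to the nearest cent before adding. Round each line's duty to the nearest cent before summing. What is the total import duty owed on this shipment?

Line 1 (8097.69, Braleth, 881 kg, ¥197,696.40):
Code 8097.69 is under a tariff-rate quota (threshold 435 kg). In-quota: 435 kg at 1.5%; over-quota: 446 kg at 25.5%.
Pro-rata value split: in-quota = ¥197,696.40 × 435/881 = ¥97,614.00; over-quota = ¥197,696.40 − ¥97,614.00 = ¥100,082.40.
In-quota duty = ¥97,614.00 × 1.5% = ¥1,464.21. Over-quota duty = ¥100,082.40 × 25.5% = ¥25,521.01.
Line duty = ¥1,464.21 + ¥25,521.01 = ¥26,985.22.
Line 2 (0153.70, Serovia, 2,738 kg, ¥684,335.72):
Base rate for 0153.70 is 35%.
Origin Serovia qualifies under the Naria–Serovia agreement and 0153.70 is covered: preferential rate 26.5% applies instead.
The additional-duty order on 0153.70 targets Casia, not Serovia; it does not apply.
Duty = ¥684,335.72 × 26.5% = ¥181,348.97.
Line 3 (2729.36, Braleth, 2,063 kg, ¥372,103.31):
Base rate for 2729.36 is 33%.
2729.36 has an FTA preferential rate, but origin Braleth is not Serovia; base rate stands.
Duty = ¥372,103.31 × 33% = ¥122,794.09.
Total = ¥26,985.22 + ¥181,348.97 + ¥122,794.09 = ¥331,128.28.

¥331,128.28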